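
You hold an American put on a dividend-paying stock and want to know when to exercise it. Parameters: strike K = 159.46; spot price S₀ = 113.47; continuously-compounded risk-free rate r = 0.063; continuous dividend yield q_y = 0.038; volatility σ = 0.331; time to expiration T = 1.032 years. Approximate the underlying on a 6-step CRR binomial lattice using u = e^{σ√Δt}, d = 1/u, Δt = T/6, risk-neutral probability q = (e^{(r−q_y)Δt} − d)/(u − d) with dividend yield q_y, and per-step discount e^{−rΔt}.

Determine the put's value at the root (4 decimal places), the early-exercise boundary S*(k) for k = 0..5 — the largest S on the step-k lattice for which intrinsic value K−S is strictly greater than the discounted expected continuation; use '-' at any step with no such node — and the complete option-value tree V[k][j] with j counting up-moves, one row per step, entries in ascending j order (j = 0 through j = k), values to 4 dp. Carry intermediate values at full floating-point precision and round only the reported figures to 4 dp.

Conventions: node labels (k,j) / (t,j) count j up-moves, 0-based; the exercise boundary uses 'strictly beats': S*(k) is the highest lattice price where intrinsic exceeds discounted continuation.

price = 47.1857
boundary = - 98.9152 86.2274 98.9152 113.4700 130.1664
tree:
47.1857
60.5448 33.8613
73.2326 46.2662 21.2631
84.2930 60.5448 31.9303 10.2519
93.9346 73.2326 45.9900 17.5058 2.6689
102.3395 84.2930 60.5448 29.2936 5.2023 0.0000
109.6664 93.9346 73.2326 45.9900 10.1404 0.0000 0.0000

Δt=0.17200  u=1.14714  d=0.87173  q=0.48138  discount=0.98922
step 6 (expiry): payoffs max(K−S,0) = 109.6664 93.9346 73.2326 45.9900 10.1404 0.0000 0.0000
step 5: (k=5,j=0): S=57.1205, K−S=102.3395, hold=100.9931 ⇒ V=102.3395 exercise | (k=5,j=1): S=75.1670, K−S=84.2930, hold=83.0641 ⇒ V=84.2930 exercise | (k=5,j=2): S=98.9152, K−S=60.5448, hold=59.4706 ⇒ V=60.5448 exercise | (k=5,j=3): S=130.1664, K−S=29.2936, hold=28.4230 ⇒ V=29.2936 exercise | (k=5,j=4): S=171.2911, K−S=0.0000, hold=5.2023 ⇒ V=5.2023 continue | (k=5,j=5): S=225.4086, K−S=0.0000, hold=0.0000 ⇒ V=0.0000 continue  boundary S*=130.1664
step 4: (k=4,j=0): S=65.5254, K−S=93.9346, hold=92.6429 ⇒ V=93.9346 exercise | (k=4,j=1): S=86.2274, K−S=73.2326, hold=72.0758 ⇒ V=73.2326 exercise | (k=4,j=2): S=113.4700, K−S=45.9900, hold=45.0106 ⇒ V=45.9900 exercise | (k=4,j=3): S=149.3196, K−S=10.1404, hold=17.5058 ⇒ V=17.5058 continue | (k=4,j=4): S=196.4955, K−S=0.0000, hold=2.6689 ⇒ V=2.6689 continue  boundary S*=113.4700
step 3: (k=3,j=0): S=75.1670, K−S=84.2930, hold=83.0641 ⇒ V=84.2930 exercise | (k=3,j=1): S=98.9152, K−S=60.5448, hold=59.4706 ⇒ V=60.5448 exercise | (k=3,j=2): S=130.1664, K−S=29.2936, hold=31.9303 ⇒ V=31.9303 continue | (k=3,j=3): S=171.2911, K−S=0.0000, hold=10.2519 ⇒ V=10.2519 continue  boundary S*=98.9152
step 2: (k=2,j=0): S=86.2274, K−S=73.2326, hold=72.0758 ⇒ V=73.2326 exercise | (k=2,j=1): S=113.4700, K−S=45.9900, hold=46.2662 ⇒ V=46.2662 continue | (k=2,j=2): S=149.3196, K−S=10.1404, hold=21.2631 ⇒ V=21.2631 continue  boundary S*=86.2274
step 1: (k=1,j=0): S=98.9152, K−S=60.5448, hold=59.6021 ⇒ V=60.5448 exercise | (k=1,j=1): S=130.1664, K−S=29.2936, hold=33.8613 ⇒ V=33.8613 continue  boundary S*=98.9152
step 0: (k=0,j=0): S=113.4700, K−S=45.9900, hold=47.1857 ⇒ V=47.1857 continue  boundary S*=-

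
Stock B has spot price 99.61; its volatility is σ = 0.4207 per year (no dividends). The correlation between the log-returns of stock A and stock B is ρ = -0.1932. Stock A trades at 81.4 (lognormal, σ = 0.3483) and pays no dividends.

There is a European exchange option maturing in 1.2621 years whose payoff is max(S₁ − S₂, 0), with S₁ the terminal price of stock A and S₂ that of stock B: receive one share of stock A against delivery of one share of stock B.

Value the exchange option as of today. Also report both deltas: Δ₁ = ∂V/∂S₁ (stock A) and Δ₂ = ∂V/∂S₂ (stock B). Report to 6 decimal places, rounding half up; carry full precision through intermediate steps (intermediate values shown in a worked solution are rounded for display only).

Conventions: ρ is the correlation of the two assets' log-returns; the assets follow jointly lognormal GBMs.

exchange price = 15.644272
Δ1 = 0.513162
Δ2 = -0.262294

σ_eff = √(σ₁² + σ₂² − 2ρσ₁σ₂) = √(0.3483² + 0.4207² − 2·-0.1932·0.3483·0.4207) = 0.595752
d₁ = (ln(S₁/S₂) + (q₂ − q₁ + σ_eff²/2)T) / (σ_eff√T) = (ln(81.4/99.61) + (0.0 − 0.0 + 0.177460)·1.2621) / 0.669287 = 0.032998
d₂ = d₁ − σ_eff√T = 0.032998 − 0.669287 = -0.636289
N(d₁) = 0.513162,  N(d₂) = 0.262294
V = S₁·e^{−q₁T}·N(d₁) − S₂·e^{−q₂T}·N(d₂) = 41.771387 − 26.127115 = 15.644272
Key observation: the rate r is irrelevant here: denominating values in stock B turns the exchange into a ratio option on S₁/S₂, and discounting at r drops out.
Δ₁ = e^{−q₁T}·N(d₁) = 0.513162;  Δ₂ = −e^{−q₂T}·N(d₂) = -0.262294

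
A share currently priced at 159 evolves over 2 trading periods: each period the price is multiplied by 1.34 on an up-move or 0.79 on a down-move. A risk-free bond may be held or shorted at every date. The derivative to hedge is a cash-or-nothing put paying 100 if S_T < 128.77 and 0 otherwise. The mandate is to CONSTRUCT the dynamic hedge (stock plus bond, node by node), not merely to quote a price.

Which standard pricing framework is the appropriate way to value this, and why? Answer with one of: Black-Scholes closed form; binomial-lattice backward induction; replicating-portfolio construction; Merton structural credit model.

Key observation: the mandate to exhibit the hedge at every date and state singles out the replicating-portfolio construction on the 2-period tree with factors 1.34 and 0.79 from 159.

framework: replicating-portfolio construction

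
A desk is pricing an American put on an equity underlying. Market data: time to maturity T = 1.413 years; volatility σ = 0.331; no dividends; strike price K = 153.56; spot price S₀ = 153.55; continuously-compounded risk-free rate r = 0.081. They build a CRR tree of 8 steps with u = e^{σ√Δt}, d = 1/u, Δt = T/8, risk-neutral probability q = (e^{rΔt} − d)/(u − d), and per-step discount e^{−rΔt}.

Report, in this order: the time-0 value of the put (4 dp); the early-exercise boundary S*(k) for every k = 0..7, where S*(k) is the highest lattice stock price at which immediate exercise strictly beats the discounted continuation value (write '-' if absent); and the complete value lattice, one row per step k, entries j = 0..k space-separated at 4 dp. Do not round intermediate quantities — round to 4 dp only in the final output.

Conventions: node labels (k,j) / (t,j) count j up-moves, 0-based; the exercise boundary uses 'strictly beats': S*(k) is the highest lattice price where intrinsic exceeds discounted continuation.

price = 16.9815
boundary = - - - 101.1597 116.2577 101.1597 116.2577 133.6090
tree:
16.9815
25.6413 9.3616
37.4015 15.3650 4.0118
52.4003 24.4263 7.3248 1.0273
65.5376 37.3023 13.0733 2.1565 0.0005
76.9687 52.4003 22.6074 4.5272 0.0011 0.0000
86.9154 65.5376 37.3023 9.5038 0.0023 0.0000 0.0000
95.5703 76.9687 52.4003 19.9510 0.0048 0.0000 0.0000 0.0000
103.1012 86.9154 65.5376 37.3023 0.0100 0.0000 0.0000 0.0000 0.0000

Δt=0.17663  u=1.14925  d=0.87013  q=0.51690  discount=0.98580
step 8 (expiry): payoffs max(K−S,0) = 103.1012 86.9154 65.5376 37.3023 0.0100 0.0000 0.0000 0.0000 0.0000
step 7: (k=7,j=0): S=57.9897, K−S=95.5703, hold=93.3890 ⇒ V=95.5703 exercise | (k=7,j=1): S=76.5913, K−S=76.9687, hold=74.7874 ⇒ V=76.9687 exercise | (k=7,j=2): S=101.1597, K−S=52.4003, hold=50.2190 ⇒ V=52.4003 exercise | (k=7,j=3): S=133.6090, K−S=19.9510, hold=17.7697 ⇒ V=19.9510 exercise | (k=7,j=4): S=176.4672, K−S=0.0000, hold=0.0048 ⇒ V=0.0048 continue | (k=7,j=5): S=233.0731, K−S=0.0000, hold=0.0000 ⇒ V=0.0000 continue | (k=7,j=6): S=307.8367, K−S=0.0000, hold=0.0000 ⇒ V=0.0000 continue | (k=7,j=7): S=406.5824, K−S=0.0000, hold=0.0000 ⇒ V=0.0000 continue  boundary S*=133.6090
step 6: (k=6,j=0): S=66.6446, K−S=86.9154, hold=84.7341 ⇒ V=86.9154 exercise | (k=6,j=1): S=88.0224, K−S=65.5376, hold=63.3563 ⇒ V=65.5376 exercise | (k=6,j=2): S=116.2577, K−S=37.3023, hold=35.1210 ⇒ V=37.3023 exercise | (k=6,j=3): S=153.5500, K−S=0.0100, hold=9.5038 ⇒ V=9.5038 continue | (k=6,j=4): S=202.8047, K−S=0.0000, hold=0.0023 ⇒ V=0.0023 continue | (k=6,j=5): S=267.8590, K−S=0.0000, hold=0.0000 ⇒ V=0.0000 continue | (k=6,j=6): S=353.7810, K−S=0.0000, hold=0.0000 ⇒ V=0.0000 continue  boundary S*=116.2577
step 5: (k=5,j=0): S=76.5913, K−S=76.9687, hold=74.7874 ⇒ V=76.9687 exercise | (k=5,j=1): S=101.1597, K−S=52.4003, hold=50.2190 ⇒ V=52.4003 exercise | (k=5,j=2): S=133.6090, K−S=19.9510, hold=22.6074 ⇒ V=22.6074 continue | (k=5,j=3): S=176.4672, K−S=0.0000, hold=4.5272 ⇒ V=4.5272 continue | (k=5,j=4): S=233.0731, K−S=0.0000, hold=0.0011 ⇒ V=0.0011 continue | (k=5,j=5): S=307.8367, K−S=0.0000, hold=0.0000 ⇒ V=0.0000 continue  boundary S*=101.1597
step 4: (k=4,j=0): S=88.0224, K−S=65.5376, hold=63.3563 ⇒ V=65.5376 exercise | (k=4,j=1): S=116.2577, K−S=37.3023, hold=36.4746 ⇒ V=37.3023 exercise | (k=4,j=2): S=153.5500, K−S=0.0100, hold=13.0733 ⇒ V=13.0733 continue | (k=4,j=3): S=202.8047, K−S=0.0000, hold=2.1565 ⇒ V=2.1565 continue | (k=4,j=4): S=267.8590, K−S=0.0000, hold=0.0005 ⇒ V=0.0005 continue  boundary S*=116.2577
step 3: (k=3,j=0): S=101.1597, K−S=52.4003, hold=50.2190 ⇒ V=52.4003 exercise | (k=3,j=1): S=133.6090, K−S=19.9510, hold=24.4263 ⇒ V=24.4263 continue | (k=3,j=2): S=176.4672, K−S=0.0000, hold=7.3248 ⇒ V=7.3248 continue | (k=3,j=3): S=233.0731, K−S=0.0000, hold=1.0273 ⇒ V=1.0273 continue  boundary S*=101.1597
step 2: (k=2,j=0): S=116.2577, K−S=37.3023, hold=37.4015 ⇒ V=37.4015 continue | (k=2,j=1): S=153.5500, K−S=0.0100, hold=15.3650 ⇒ V=15.3650 continue | (k=2,j=2): S=202.8047, K−S=0.0000, hold=4.0118 ⇒ V=4.0118 continue  boundary S*=-
step 1: (k=1,j=0): S=133.6090, K−S=19.9510, hold=25.6413 ⇒ V=25.6413 continue | (k=1,j=1): S=176.4672, K−S=0.0000, hold=9.3616 ⇒ V=9.3616 continue  boundary S*=-
step 0: (k=0,j=0): S=153.5500, K−S=0.0100, hold=16.9815 ⇒ V=16.9815 continue  boundary S*=-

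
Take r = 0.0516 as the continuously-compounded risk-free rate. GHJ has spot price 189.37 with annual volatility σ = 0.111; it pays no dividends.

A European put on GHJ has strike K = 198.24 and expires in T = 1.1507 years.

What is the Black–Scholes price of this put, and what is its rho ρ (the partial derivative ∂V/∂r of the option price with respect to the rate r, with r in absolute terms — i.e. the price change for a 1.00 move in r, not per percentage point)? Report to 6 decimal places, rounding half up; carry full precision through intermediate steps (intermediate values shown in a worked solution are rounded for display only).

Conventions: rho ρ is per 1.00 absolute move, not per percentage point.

σ√T = 0.111·√1.1507 = 0.119070
d₁ = (ln(S/K) + (r+σ²/2)T) / (σ√T) = (ln(189.37/198.24) + (0.0516+0.111²/2)·1.1507) / 0.119070 = (-0.045776 + 0.066465) / 0.119070 = 0.173757
d₂ = d₁ − σ√T = 0.173757 − 0.119070 = 0.054687
e^{−rT} = 0.942352
N(−d₁) = 0.431028,  N(−d₂) = 0.478194
Put price V = K·e^{−rT}·N(−d₂) − S·N(−d₁) = 89.332331 − 81.623791 = 7.708540
ρ = −K·T·e^{−rT}·N(−d₂) = -102.794713

price = 7.708540
ρ = -102.794713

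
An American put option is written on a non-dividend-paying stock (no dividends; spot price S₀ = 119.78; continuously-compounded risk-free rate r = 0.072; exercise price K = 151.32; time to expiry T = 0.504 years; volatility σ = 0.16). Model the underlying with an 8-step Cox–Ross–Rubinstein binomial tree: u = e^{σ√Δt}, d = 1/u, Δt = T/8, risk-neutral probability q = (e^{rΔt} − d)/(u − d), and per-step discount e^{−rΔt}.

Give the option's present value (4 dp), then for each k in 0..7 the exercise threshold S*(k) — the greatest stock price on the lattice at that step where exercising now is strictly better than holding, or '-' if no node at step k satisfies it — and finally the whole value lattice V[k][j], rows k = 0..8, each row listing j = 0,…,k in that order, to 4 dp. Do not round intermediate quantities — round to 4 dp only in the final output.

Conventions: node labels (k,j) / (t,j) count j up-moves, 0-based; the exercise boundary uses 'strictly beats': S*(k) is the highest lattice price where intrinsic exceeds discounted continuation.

params: Δt=0.06300 u=1.04098 d=0.96064 q=0.54655 e^(-rΔt)=0.99547
t_8 payoffs: 64.4529 57.1879 49.3154 40.7844 31.5400 21.5224 10.6671 0.0000 0.0000
t_7: node(7,0) S=90.4266 payoff=60.8934 vs cont=60.2085 → 60.8934 [stop]  node(7,1) S=97.9893 payoff=53.3307 vs cont=52.6459 → 53.3307 [stop]  node(7,2) S=106.1845 payoff=45.1355 vs cont=44.4507 → 45.1355 [stop]  node(7,3) S=115.0650 payoff=36.2550 vs cont=35.5702 → 36.2550 [stop]  node(7,4) S=124.6882 payoff=26.6318 vs cont=25.9469 → 26.6318 [stop]  node(7,5) S=135.1163 payoff=16.2037 vs cont=15.5189 → 16.2037 [stop]  node(7,6) S=146.4165 payoff=4.9035 vs cont=4.8151 → 4.9035 [stop]  node(7,7) S=158.6617 payoff=0.0000 vs cont=0.0000 → 0.0000 [wait]  ⇒ S*(7)=146.4165
t_6: node(6,0) S=94.1321 payoff=57.1879 vs cont=56.5031 → 57.1879 [stop]  node(6,1) S=102.0046 payoff=49.3154 vs cont=48.6306 → 49.3154 [stop]  node(6,2) S=110.5356 payoff=40.7844 vs cont=40.0996 → 40.7844 [stop]  node(6,3) S=119.7800 payoff=31.5400 vs cont=30.8552 → 31.5400 [stop]  node(6,4) S=129.7976 payoff=21.5224 vs cont=20.8376 → 21.5224 [stop]  node(6,5) S=140.6529 payoff=10.6671 vs cont=9.9822 → 10.6671 [stop]  node(6,6) S=152.4162 payoff=0.0000 vs cont=2.2134 → 2.2134 [wait]  ⇒ S*(6)=140.6529
t_5: node(5,0) S=97.9893 payoff=53.3307 vs cont=52.6459 → 53.3307 [stop]  node(5,1) S=106.1845 payoff=45.1355 vs cont=44.4507 → 45.1355 [stop]  node(5,2) S=115.0650 payoff=36.2550 vs cont=35.5702 → 36.2550 [stop]  node(5,3) S=124.6882 payoff=26.6318 vs cont=25.9469 → 26.6318 [stop]  node(5,4) S=135.1163 payoff=16.2037 vs cont=15.5189 → 16.2037 [stop]  node(5,5) S=146.4165 payoff=4.9035 vs cont=6.0194 → 6.0194 [wait]  ⇒ S*(5)=135.1163
t_4: node(4,0) S=102.0046 payoff=49.3154 vs cont=48.6306 → 49.3154 [stop]  node(4,1) S=110.5356 payoff=40.7844 vs cont=40.0996 → 40.7844 [stop]  node(4,2) S=119.7800 payoff=31.5400 vs cont=30.8552 → 31.5400 [stop]  node(4,3) S=129.7976 payoff=21.5224 vs cont=20.8376 → 21.5224 [stop]  node(4,4) S=140.6529 payoff=10.6671 vs cont=10.5893 → 10.6671 [stop]  ⇒ S*(4)=140.6529
t_3: node(3,0) S=106.1845 payoff=45.1355 vs cont=44.4507 → 45.1355 [stop]  node(3,1) S=115.0650 payoff=36.2550 vs cont=35.5702 → 36.2550 [stop]  node(3,2) S=124.6882 payoff=26.6318 vs cont=25.9469 → 26.6318 [stop]  node(3,3) S=135.1163 payoff=16.2037 vs cont=15.5189 → 16.2037 [stop]  ⇒ S*(3)=135.1163
t_2: node(2,0) S=110.5356 payoff=40.7844 vs cont=40.0996 → 40.7844 [stop]  node(2,1) S=119.7800 payoff=31.5400 vs cont=30.8552 → 31.5400 [stop]  node(2,2) S=129.7976 payoff=21.5224 vs cont=20.8376 → 21.5224 [stop]  ⇒ S*(2)=129.7976
t_1: node(1,0) S=115.0650 payoff=36.2550 vs cont=35.5702 → 36.2550 [stop]  node(1,1) S=124.6882 payoff=26.6318 vs cont=25.9469 → 26.6318 [stop]  ⇒ S*(1)=124.6882
t_0: node(0,0) S=119.7800 payoff=31.5400 vs cont=30.8552 → 31.5400 [stop]  ⇒ S*(0)=119.7800

price = 31.5400
boundary = 119.7800 124.6882 129.7976 135.1163 140.6529 135.1163 140.6529 146.4165
tree:
31.5400
36.2550 26.6318
40.7844 31.5400 21.5224
45.1355 36.2550 26.6318 16.2037
49.3154 40.7844 31.5400 21.5224 10.6671
53.3307 45.1355 36.2550 26.6318 16.2037 6.0194
57.1879 49.3154 40.7844 31.5400 21.5224 10.6671 2.2134
60.8934 53.3307 45.1355 36.2550 26.6318 16.2037 4.9035 0.0000
64.4529 57.1879 49.3154 40.7844 31.5400 21.5224 10.6671 0.0000 0.0000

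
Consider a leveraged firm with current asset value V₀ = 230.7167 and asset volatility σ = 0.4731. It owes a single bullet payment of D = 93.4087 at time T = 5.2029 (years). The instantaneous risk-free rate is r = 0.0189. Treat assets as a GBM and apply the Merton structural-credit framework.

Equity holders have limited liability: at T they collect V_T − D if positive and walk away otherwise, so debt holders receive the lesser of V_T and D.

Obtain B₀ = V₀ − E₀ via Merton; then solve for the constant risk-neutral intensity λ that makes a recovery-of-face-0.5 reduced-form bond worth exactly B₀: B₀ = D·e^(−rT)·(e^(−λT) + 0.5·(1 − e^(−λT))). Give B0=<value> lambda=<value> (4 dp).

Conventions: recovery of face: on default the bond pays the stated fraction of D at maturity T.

With assets at 230.7167 and a single debt payment of 93.4087 at 5.2029 years:
d₁ = [ln(V₀/D) + (r + σ²/2)T] / (σ√T)
   = [ln(230.7167/93.4087) + (0.0189 + 0.5·0.4731²)·5.2029] / (0.4731·√5.2029)
   = [0.904206 + 0.680601] / 1.079135 = 1.468590
d₂ = d₁ − σ√T = 1.468590 − 1.079135 = 0.389455
N(d₁) = 0.929028,  N(d₂) = 0.651530,  e^(−rT) = 0.906345
E₀ = V₀·N(d₁) − D·e^(−rT)·N(d₂)
   = 230.7167·0.929028 − 93.4087·0.906345·0.651530 = 159.183362
B₀ = V₀ − E₀ = 230.7167 − 159.183362 = 71.533338
e^(−λT) = (B₀·e^(rT)/D − 0.5)/(1 − 0.5) = (71.5333·1.103332/93.4087 − 0.5)/0.5 = 0.68988517
λ = −ln(0.68988517)/5.2029 = 0.071351

B0=71.5333 lambda=0.0714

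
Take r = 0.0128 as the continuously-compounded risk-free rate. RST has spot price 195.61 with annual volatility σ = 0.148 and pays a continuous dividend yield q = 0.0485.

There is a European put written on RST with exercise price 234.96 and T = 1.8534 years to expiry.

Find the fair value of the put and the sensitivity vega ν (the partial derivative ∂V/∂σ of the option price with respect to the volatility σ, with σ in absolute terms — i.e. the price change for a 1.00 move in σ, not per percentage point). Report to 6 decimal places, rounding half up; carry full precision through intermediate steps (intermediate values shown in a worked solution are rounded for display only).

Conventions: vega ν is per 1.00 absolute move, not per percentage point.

price = 52.766797
ν = 50.857401

σ√T = 0.148·√1.8534 = 0.201487
d₁ = (ln(S/K) + (r−q+σ²/2)T) / (σ√T) = (ln(195.61/234.96) + (0.0128−0.0485+0.148²/2)·1.8534) / 0.201487 = (-0.183292 − 0.045868) / 0.201487 = -1.137348
d₂ = d₁ − σ√T = -1.137348 − 0.201487 = -1.338834
e^{−rT} = 0.976556
e^{−qT} = 0.914032
N(−d₁) = 0.872303,  N(−d₂) = 0.909688
Put price V = K·e^{−rT}·N(−d₂) − S·e^{−qT}·N(−d₁) = 208.729218 − 155.962422 = 52.766797
φ(d₁) = (1/√(2π))·e^{−d₁²/2} = 0.208938
ν = S·e^{−qT}·φ(d₁)·√T = 50.857401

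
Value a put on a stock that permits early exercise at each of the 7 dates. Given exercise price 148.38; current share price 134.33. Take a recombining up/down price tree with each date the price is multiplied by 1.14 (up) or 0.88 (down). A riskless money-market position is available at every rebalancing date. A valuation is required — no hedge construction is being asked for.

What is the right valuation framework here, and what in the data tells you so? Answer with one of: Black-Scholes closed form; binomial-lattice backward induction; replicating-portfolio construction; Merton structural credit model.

Key observation: the defining feature is the embedded early-exercise option across 7 discrete dates on the spot-134.33 tree; pricing the strike-148.38 put means working backward with an exercise test at every node.

framework: binomial-lattice backward induction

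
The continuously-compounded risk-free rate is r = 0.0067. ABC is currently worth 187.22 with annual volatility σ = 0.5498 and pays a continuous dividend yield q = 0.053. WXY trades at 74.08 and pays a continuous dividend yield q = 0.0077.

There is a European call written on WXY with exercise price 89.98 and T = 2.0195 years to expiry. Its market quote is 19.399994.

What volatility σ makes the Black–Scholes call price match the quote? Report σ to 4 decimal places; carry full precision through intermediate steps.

At σ = 0.5991 the Black–Scholes value reproduces the quote:
σ√T = 0.5991·√2.0195 = 0.851376
d₁ = (ln(S/K) + (r−q+σ²/2)T) / (σ√T) = (ln(74.08/89.98) + (0.0067−0.0077+0.5991²/2)·2.0195) / 0.851376 = (-0.194442 + 0.360401) / 0.851376 = 0.194930
d₂ = d₁ − σ√T = 0.194930 − 0.851376 = -0.656445
e^{−rT} = 0.986560
e^{−qT} = 0.984570
N(d₁) = 0.577276,  N(d₂) = 0.255769
V = S·e^{−qT}·N(d₁) − K·e^{−rT}·N(d₂) = 42.104773 − 22.704779 = 19.399994 (matching the quote); vega is positive throughout, so no other σ reproduces this price

sigma = 0.5991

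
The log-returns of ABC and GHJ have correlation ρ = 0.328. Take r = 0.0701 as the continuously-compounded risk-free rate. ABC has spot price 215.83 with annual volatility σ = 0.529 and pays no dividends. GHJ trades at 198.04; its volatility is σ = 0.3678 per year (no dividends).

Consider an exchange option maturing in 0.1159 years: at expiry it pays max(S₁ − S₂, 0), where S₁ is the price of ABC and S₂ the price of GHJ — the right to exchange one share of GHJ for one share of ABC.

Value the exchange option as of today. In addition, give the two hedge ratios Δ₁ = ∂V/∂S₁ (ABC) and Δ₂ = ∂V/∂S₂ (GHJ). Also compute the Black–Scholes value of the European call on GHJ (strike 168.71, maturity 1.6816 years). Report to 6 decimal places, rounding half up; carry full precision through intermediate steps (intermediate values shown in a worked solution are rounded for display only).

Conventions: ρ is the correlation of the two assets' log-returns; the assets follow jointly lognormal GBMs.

exchange price = 25.578312
Δ1 = 0.713122
Δ2 = -0.648025
price(GHJ call K=168.71) = 62.121264

σ_eff = √(σ₁² + σ₂² − 2ρσ₁σ₂) = √(0.529² + 0.3678² − 2·0.328·0.529·0.3678) = 0.536174
d₁ = (ln(S₁/S₂) + (q₂ − q₁ + σ_eff²/2)T) / (σ_eff√T) = (ln(215.83/198.04) + (0.0 − 0.0 + 0.143741)·0.1159) / 0.182536 = 0.562530
d₂ = d₁ − σ_eff√T = 0.562530 − 0.182536 = 0.379994
N(d₁) = 0.713122,  N(d₂) = 0.648025
V = S₁·e^{−q₁T}·N(d₁) − S₂·e^{−q₂T}·N(d₂) = 153.913207 − 128.334895 = 25.578312
Δ₁ = e^{−q₁T}·N(d₁) = 0.713122;  Δ₂ = −e^{−q₂T}·N(d₂) = -0.648025
[vanilla: GHJ call K=168.71]
σ√T = 0.3678·√1.6816 = 0.476950
d₁ = (ln(S/K) + (r+σ²/2)T) / (σ√T) = (ln(198.04/168.71) + (0.0701+0.3678²/2)·1.6816) / 0.476950 = (0.160288 + 0.231621) / 0.476950 = 0.821697
d₂ = d₁ − σ√T = 0.821697 − 0.476950 = 0.344747
e^{−rT} = 0.888803
N(d₁) = 0.794375,  N(d₂) = 0.634858
price = S·N(d₁) − K·e^{−rT}·N(d₂) = 157.318101 − 95.196837 = 62.121264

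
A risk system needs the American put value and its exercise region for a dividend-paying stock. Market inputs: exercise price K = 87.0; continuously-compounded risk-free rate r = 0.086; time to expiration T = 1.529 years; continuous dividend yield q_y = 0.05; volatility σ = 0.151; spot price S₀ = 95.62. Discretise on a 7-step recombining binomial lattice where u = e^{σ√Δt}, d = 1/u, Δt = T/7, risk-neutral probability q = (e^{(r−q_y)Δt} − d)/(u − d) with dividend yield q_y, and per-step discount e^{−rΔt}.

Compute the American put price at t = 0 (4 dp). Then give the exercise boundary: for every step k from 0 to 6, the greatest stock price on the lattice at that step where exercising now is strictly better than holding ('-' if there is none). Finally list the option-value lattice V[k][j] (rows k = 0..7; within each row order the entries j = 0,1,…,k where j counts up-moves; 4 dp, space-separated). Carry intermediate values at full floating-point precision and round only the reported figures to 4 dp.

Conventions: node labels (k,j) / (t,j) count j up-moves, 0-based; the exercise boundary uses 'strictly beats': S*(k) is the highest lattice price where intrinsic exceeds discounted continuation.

params: Δt=0.21843 u=1.07312 d=0.93186 q=0.53825 e^(-rΔt)=0.98139
t_7 payoffs: 28.6547 19.8101 9.6248 0.0000 0.0000 0.0000 0.0000 0.0000
t_6: node(6,0) S=62.6116 payoff=24.3884 vs cont=23.4494 → 24.3884 [stop]  node(6,1) S=72.1029 payoff=14.8971 vs cont=14.0612 → 14.8971 [stop]  node(6,2) S=83.0330 payoff=3.9670 vs cont=4.3615 → 4.3615 [wait]  node(6,3) S=95.6200 payoff=0.0000 vs cont=0.0000 → 0.0000 [wait]  node(6,4) S=110.1151 payoff=0.0000 vs cont=0.0000 → 0.0000 [wait]  node(6,5) S=126.8074 payoff=0.0000 vs cont=0.0000 → 0.0000 [wait]  node(6,6) S=146.0302 payoff=0.0000 vs cont=0.0000 → 0.0000 [wait]  ⇒ S*(6)=72.1029
t_5: node(5,0) S=67.1899 payoff=19.8101 vs cont=18.9209 → 19.8101 [stop]  node(5,1) S=77.3752 payoff=9.6248 vs cont=9.0546 → 9.6248 [stop]  node(5,2) S=89.1045 payoff=0.0000 vs cont=1.9765 → 1.9765 [wait]  node(5,3) S=102.6119 payoff=0.0000 vs cont=0.0000 → 0.0000 [wait]  node(5,4) S=118.1669 payoff=0.0000 vs cont=0.0000 → 0.0000 [wait]  node(5,5) S=136.0798 payoff=0.0000 vs cont=0.0000 → 0.0000 [wait]  ⇒ S*(5)=77.3752
t_4: node(4,0) S=72.1029 payoff=14.8971 vs cont=14.0612 → 14.8971 [stop]  node(4,1) S=83.0330 payoff=3.9670 vs cont=5.4056 → 5.4056 [wait]  node(4,2) S=95.6200 payoff=0.0000 vs cont=0.8957 → 0.8957 [wait]  node(4,3) S=110.1151 payoff=0.0000 vs cont=0.0000 → 0.0000 [wait]  node(4,4) S=126.8074 payoff=0.0000 vs cont=0.0000 → 0.0000 [wait]  ⇒ S*(4)=72.1029
t_3: node(3,0) S=77.3752 payoff=9.6248 vs cont=9.6061 → 9.6248 [stop]  node(3,1) S=89.1045 payoff=0.0000 vs cont=2.9227 → 2.9227 [wait]  node(3,2) S=102.6119 payoff=0.0000 vs cont=0.4059 → 0.4059 [wait]  node(3,3) S=118.1669 payoff=0.0000 vs cont=0.0000 → 0.0000 [wait]  ⇒ S*(3)=77.3752
t_2: node(2,0) S=83.0330 payoff=3.9670 vs cont=5.9054 → 5.9054 [wait]  node(2,1) S=95.6200 payoff=0.0000 vs cont=1.5388 → 1.5388 [wait]  node(2,2) S=110.1151 payoff=0.0000 vs cont=0.1839 → 0.1839 [wait]  ⇒ S*(2)=-
t_1: node(1,0) S=89.1045 payoff=0.0000 vs cont=3.4889 → 3.4889 [wait]  node(1,1) S=102.6119 payoff=0.0000 vs cont=0.7945 → 0.7945 [wait]  ⇒ S*(1)=-
t_0: node(0,0) S=95.6200 payoff=0.0000 vs cont=2.0007 → 2.0007 [wait]  ⇒ S*(0)=-

price = 2.0007
boundary = - - - 77.3752 72.1029 77.3752 72.1029
tree:
2.0007
3.4889 0.7945
5.9054 1.5388 0.1839
9.6248 2.9227 0.4059 0.0000
14.8971 5.4056 0.8957 0.0000 0.0000
19.8101 9.6248 1.9765 0.0000 0.0000 0.0000
24.3884 14.8971 4.3615 0.0000 0.0000 0.0000 0.0000
28.6547 19.8101 9.6248 0.0000 0.0000 0.0000 0.0000 0.0000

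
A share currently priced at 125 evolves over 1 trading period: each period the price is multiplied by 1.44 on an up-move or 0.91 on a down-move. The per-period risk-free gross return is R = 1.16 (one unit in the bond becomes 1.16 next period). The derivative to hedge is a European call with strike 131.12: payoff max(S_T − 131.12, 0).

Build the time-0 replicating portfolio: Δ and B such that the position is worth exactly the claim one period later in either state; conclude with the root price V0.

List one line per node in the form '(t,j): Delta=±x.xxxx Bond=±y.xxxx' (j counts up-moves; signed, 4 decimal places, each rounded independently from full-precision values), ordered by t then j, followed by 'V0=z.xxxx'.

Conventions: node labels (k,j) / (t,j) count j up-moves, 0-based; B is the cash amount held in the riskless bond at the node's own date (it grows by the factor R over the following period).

No-arbitrage ⇒ martingale measure with p* = (R−d)/(u−d) = 0.4717.
At maturity the claim pays: V(1,0)=0.0000, V(1,1)=48.8800
Node (0,0) S=125.0000: V=(p*·48.8800+(1−p*)·0.0000)/1.16=19.8764; Δ=(48.8800−0.0000)/(180.0000−113.7500)=0.7378; B=V−Δ·S=-72.3500
Verification: the root portfolio costs Δ(0,0)·S0 + B(0,0) = 19.8764, matching V0.

(0,0): Delta=0.7378 Bond=-72.3500
V0=19.8764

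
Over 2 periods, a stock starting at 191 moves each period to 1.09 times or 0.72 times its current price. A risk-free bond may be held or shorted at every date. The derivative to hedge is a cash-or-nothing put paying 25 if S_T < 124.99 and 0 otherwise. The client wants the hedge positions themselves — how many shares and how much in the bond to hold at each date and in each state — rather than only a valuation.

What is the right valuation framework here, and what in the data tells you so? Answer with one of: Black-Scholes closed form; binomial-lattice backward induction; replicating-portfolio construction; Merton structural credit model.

framework: replicating-portfolio construction

Key observation: the mandate to exhibit the hedge at every date and state singles out the replicating-portfolio construction on the 2-period tree with factors 1.09 and 0.72 from 191.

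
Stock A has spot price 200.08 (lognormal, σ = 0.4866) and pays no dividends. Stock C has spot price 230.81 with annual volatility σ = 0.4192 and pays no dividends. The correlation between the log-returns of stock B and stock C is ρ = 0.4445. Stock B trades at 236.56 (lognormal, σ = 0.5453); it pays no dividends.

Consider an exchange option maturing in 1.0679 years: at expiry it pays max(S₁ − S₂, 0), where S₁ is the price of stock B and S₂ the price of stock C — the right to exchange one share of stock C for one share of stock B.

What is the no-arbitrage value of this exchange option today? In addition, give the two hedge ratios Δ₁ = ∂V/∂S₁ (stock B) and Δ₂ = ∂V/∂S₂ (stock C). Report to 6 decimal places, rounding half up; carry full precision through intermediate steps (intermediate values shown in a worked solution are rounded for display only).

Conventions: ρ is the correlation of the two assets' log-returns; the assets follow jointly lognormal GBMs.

σ_eff = √(σ₁² + σ₂² − 2ρσ₁σ₂) = √(0.5453² + 0.4192² − 2·0.4445·0.5453·0.4192) = 0.519485
d₁ = (ln(S₁/S₂) + (q₂ − q₁ + σ_eff²/2)T) / (σ_eff√T) = (ln(236.56/230.81) + (0.0 − 0.0 + 0.134932)·1.0679) / 0.536832 = 0.314253
d₂ = d₁ − σ_eff√T = 0.314253 − 0.536832 = -0.222578
N(d₁) = 0.623336,  N(d₂) = 0.411932
V = S₁·e^{−q₁T}·N(d₁) − S₂·e^{−q₂T}·N(d₂) = 147.456287 − 95.077990 = 52.378297
Key observation: no risk-free rate is needed — with the second asset as numeraire the exchange option is a call on the ratio S₁/S₂, and r cancels out of the value.
Δ₁ = e^{−q₁T}·N(d₁) = 0.623336;  Δ₂ = −e^{−q₂T}·N(d₂) = -0.411932

exchange price = 52.378297
Δ1 = 0.623336
Δ2 = -0.411932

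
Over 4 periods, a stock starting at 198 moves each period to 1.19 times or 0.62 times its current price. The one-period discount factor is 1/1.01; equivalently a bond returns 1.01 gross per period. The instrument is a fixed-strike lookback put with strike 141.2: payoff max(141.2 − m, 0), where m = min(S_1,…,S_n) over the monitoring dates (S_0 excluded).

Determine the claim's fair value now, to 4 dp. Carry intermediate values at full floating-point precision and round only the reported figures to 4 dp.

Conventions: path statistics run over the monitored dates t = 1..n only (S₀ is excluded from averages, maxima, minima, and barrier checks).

price = 22.0522

Under the martingale measure an up-move has probability p* = 0.6842; value the claim as the probability-weighted average of per-path payoffs, discounted 4 periods at R = 1.01.
Enumerate all 2^4 = 16 price paths (U = up ×1.19, D = down ×0.62); each path with k up-moves has probability p*^k·(1−p*)^(4−k).
DDDD: m=29.2571, payoff=111.9429, prob=0.009945
UDDD: m=56.1548, payoff=85.0452, prob=0.021547
DUDD: m=56.1548, payoff=85.0452, prob=0.021547
UUDD: m=107.7811, payoff=33.4189, prob=0.046685
DDUD: m=56.1548, payoff=85.0452, prob=0.021547
UDUD: m=107.7811, payoff=33.4189, prob=0.046685
DUUD: m=107.7811, payoff=33.4189, prob=0.046685
UUUD: m=206.8701, payoff=0.0000, prob=0.101150
DDDU: m=47.1889, payoff=94.0111, prob=0.021547
UDDU: m=90.5723, payoff=50.6277, prob=0.046685
DUDU: m=90.5723, payoff=50.6277, prob=0.046685
UUDU: m=173.8404, payoff=0.0000, prob=0.101150
DDUU: m=76.1112, payoff=65.0888, prob=0.046685
UDUU: m=146.0844, payoff=0.0000, prob=0.101150
DUUU: m=122.7600, payoff=18.4400, prob=0.101150
UUUU: m=235.6200, payoff=0.0000, prob=0.219159
Price = Σ prob·payoff / R^4 = 22.947626 / 1.040604 = 22.0522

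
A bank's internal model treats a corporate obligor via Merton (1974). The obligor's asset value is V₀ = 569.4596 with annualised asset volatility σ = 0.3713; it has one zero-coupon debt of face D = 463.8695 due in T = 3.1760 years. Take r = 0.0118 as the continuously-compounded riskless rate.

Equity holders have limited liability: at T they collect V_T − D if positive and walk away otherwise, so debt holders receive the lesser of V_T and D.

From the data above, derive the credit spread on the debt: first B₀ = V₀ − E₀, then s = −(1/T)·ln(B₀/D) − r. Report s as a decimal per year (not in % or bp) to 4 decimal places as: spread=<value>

spread=0.0611

Apply the equity-as-call identities (strike 463.8695, horizon 3.1760 years):
d₁ = [ln(V₀/D) + (r + σ²/2)T] / (σ√T)
   = [ln(569.4596/463.8695) + (0.0118 + 0.5·0.3713²)·3.1760] / (0.3713·√3.1760)
   = [0.205085 + 0.256404] / 0.661706 = 0.697423
d₂ = d₁ − σ√T = 0.697423 − 0.661706 = 0.035717
N(d₁) = 0.757231,  N(d₂) = 0.514246,  e^(−rT) = 0.963217
E₀ = V₀·N(d₁) − D·e^(−rT)·N(d₂)
   = 569.4596·0.757231 − 463.8695·0.963217·0.514246 = 201.443817
B₀ = V₀ − E₀ = 569.4596 − 201.443817 = 368.015783
spread = −(1/T)·ln(B₀/D) − r = −(1/3.1760)·ln(368.015783/463.8695) − 0.0118 = 0.06108332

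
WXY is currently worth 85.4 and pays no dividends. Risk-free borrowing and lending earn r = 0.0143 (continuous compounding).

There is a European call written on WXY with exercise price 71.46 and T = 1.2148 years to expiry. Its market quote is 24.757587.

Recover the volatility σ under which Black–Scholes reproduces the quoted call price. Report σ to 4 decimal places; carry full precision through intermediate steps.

sigma = 0.4758

At σ = 0.4758 the Black–Scholes value reproduces the quote:
σ√T = 0.4758·√1.2148 = 0.524417
d₁ = (ln(S/K) + (r+σ²/2)T) / (σ√T) = (ln(85.4/71.46) + (0.0143+0.4758²/2)·1.2148) / 0.524417 = (0.178208 + 0.154878) / 0.524417 = 0.635156
d₂ = d₁ − σ√T = 0.635156 − 0.524417 = 0.110739
e^{−rT} = 0.982778
N(d₁) = 0.737337,  N(d₂) = 0.544088
V = S·N(d₁) − K·e^{−rT}·N(d₂) = 62.968544 − 38.210957 = 24.757587 (equal to the quote); since ∂V/∂σ > 0 for all σ, the implied volatility is unique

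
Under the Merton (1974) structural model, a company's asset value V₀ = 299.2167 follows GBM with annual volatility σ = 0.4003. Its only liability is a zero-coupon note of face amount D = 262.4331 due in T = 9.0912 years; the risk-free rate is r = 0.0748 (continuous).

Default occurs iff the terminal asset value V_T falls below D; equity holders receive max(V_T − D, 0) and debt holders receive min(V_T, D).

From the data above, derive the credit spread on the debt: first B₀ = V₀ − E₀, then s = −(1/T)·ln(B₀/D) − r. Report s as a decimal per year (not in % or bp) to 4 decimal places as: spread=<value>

spread=0.0309

Work the structural quantities from V₀ = 299.2167 against face 262.4331:
d₁ = [ln(V₀/D) + (r + σ²/2)T] / (σ√T)
   = [ln(299.2167/262.4331) + (0.0748 + 0.5·0.4003²)·9.0912] / (0.4003·√9.0912)
   = [0.131172 + 1.408409] / 1.206969 = 1.275576
d₂ = d₁ − σ√T = 1.275576 − 1.206969 = 0.068607
N(d₁) = 0.898947,  N(d₂) = 0.527349,  e^(−rT) = 0.506606
E₀ = V₀·N(d₁) − D·e^(−rT)·N(d₂)
   = 299.2167·0.898947 − 262.4331·0.506606·0.527349 = 198.868938
B₀ = V₀ − E₀ = 299.2167 − 198.868938 = 100.347762
spread = −(1/T)·ln(B₀/D) − r = −(1/9.0912)·ln(100.347762/262.4331) − 0.0748 = 0.03094560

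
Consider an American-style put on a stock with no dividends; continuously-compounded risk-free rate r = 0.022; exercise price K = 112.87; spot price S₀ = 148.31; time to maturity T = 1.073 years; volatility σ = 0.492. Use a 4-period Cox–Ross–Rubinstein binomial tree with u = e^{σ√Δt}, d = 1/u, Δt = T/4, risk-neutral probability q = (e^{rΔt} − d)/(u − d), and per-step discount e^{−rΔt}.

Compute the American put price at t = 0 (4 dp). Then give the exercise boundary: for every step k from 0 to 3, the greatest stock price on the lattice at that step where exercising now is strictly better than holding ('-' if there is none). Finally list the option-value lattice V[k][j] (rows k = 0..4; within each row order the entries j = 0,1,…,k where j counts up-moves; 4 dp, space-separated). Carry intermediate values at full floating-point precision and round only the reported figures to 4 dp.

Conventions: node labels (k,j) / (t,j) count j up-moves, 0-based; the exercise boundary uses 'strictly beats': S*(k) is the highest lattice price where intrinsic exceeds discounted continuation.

price = 12.4837
boundary = - - - 69.0508
tree:
12.4837
19.5660 3.9266
29.8520 7.1571 0.0000
43.8192 13.0456 0.0000 0.0000
59.3518 23.7786 0.0000 0.0000 0.0000

params: Δt=0.26825 u=1.29023 d=0.77506 q=0.44813 e^(-rΔt)=0.99412
t_4 payoffs: 59.3518 23.7786 0.0000 0.0000 0.0000
t_3: node(3,0) S=69.0508 payoff=43.8192 vs cont=43.1551 → 43.8192 [stop]  node(3,1) S=114.9485 payoff=0.0000 vs cont=13.0456 → 13.0456 [wait]  node(3,2) S=191.3541 payoff=0.0000 vs cont=0.0000 → 0.0000 [wait]  node(3,3) S=318.5461 payoff=0.0000 vs cont=0.0000 → 0.0000 [wait]  ⇒ S*(3)=69.0508
t_2: node(2,0) S=89.0914 payoff=23.7786 vs cont=29.8520 → 29.8520 [wait]  node(2,1) S=148.3100 payoff=0.0000 vs cont=7.1571 → 7.1571 [wait]  node(2,2) S=246.8909 payoff=0.0000 vs cont=0.0000 → 0.0000 [wait]  ⇒ S*(2)=-
t_1: node(1,0) S=114.9485 payoff=0.0000 vs cont=19.5660 → 19.5660 [wait]  node(1,1) S=191.3541 payoff=0.0000 vs cont=3.9266 → 3.9266 [wait]  ⇒ S*(1)=-
t_0: node(0,0) S=148.3100 payoff=0.0000 vs cont=12.4837 → 12.4837 [wait]  ⇒ S*(0)=-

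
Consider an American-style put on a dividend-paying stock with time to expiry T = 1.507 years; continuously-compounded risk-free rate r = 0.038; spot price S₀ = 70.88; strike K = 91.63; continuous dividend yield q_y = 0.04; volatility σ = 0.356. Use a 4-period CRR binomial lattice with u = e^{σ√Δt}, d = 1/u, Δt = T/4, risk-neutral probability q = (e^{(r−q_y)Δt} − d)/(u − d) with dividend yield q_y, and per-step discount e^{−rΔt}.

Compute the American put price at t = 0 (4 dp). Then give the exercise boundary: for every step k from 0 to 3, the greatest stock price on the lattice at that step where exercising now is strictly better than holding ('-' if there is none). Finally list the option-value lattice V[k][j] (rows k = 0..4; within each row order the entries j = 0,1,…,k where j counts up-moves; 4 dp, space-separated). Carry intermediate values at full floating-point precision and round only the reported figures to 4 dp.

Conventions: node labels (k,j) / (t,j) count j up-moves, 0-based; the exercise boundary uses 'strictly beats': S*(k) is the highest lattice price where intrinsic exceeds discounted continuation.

price = 26.4772
boundary = - - 45.7853 56.9672
tree:
26.4772
35.6259 15.8752
45.8447 23.9803 6.2362
54.8318 34.6628 11.3755 0.0000
62.0548 45.8447 20.7500 0.0000 0.0000

Δt=0.37675  u=1.24422  d=0.80371  q=0.44388  discount=0.98579
step 4 (expiry): payoffs max(K−S,0) = 62.0548 45.8447 20.7500 0.0000 0.0000
step 3: (k=3,j=0): S=36.7982, K−S=54.8318, hold=54.0797 ⇒ V=54.8318 exercise | (k=3,j=1): S=56.9672, K−S=34.6628, hold=34.2124 ⇒ V=34.6628 exercise | (k=3,j=2): S=88.1907, K−S=3.4393, hold=11.3755 ⇒ V=11.3755 continue | (k=3,j=3): S=136.5275, K−S=0.0000, hold=0.0000 ⇒ V=0.0000 continue  boundary S*=56.9672
step 2: (k=2,j=0): S=45.7853, K−S=45.8447, hold=45.2270 ⇒ V=45.8447 exercise | (k=2,j=1): S=70.8800, K−S=20.7500, hold=23.9803 ⇒ V=23.9803 continue | (k=2,j=2): S=109.7290, K−S=0.0000, hold=6.2362 ⇒ V=6.2362 continue  boundary S*=45.7853
step 1: (k=1,j=0): S=56.9672, K−S=34.6628, hold=35.6259 ⇒ V=35.6259 continue | (k=1,j=1): S=88.1907, K−S=3.4393, hold=15.8752 ⇒ V=15.8752 continue  boundary S*=-
step 0: (k=0,j=0): S=70.8800, K−S=20.7500, hold=26.4772 ⇒ V=26.4772 continue  boundary S*=-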